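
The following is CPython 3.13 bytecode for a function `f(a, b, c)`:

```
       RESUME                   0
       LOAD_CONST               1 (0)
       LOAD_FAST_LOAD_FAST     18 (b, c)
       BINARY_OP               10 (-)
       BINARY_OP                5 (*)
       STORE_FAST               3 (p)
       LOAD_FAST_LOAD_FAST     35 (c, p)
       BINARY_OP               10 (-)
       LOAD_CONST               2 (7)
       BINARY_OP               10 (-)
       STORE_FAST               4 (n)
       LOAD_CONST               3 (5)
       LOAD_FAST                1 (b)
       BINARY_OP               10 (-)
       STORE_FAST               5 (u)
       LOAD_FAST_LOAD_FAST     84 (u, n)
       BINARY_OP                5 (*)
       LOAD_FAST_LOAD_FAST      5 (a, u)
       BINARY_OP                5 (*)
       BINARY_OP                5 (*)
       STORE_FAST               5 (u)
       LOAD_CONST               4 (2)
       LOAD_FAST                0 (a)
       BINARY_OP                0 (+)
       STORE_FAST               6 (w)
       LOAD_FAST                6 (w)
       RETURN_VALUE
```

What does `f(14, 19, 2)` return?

LOAD_CONST → push 0. Stack: [0]
LOAD_FAST_LOAD_FAST b,c → push 19,2. Stack: [0, 19, 2]
BINARY_OP - → 19 - 2 = 17. Stack: [0, 17]
BINARY_OP * → 0 * 17 = 0. Stack: [0]
STORE_FAST p → p=0. Stack: []
LOAD_FAST_LOAD_FAST c,p → push 2,0. Stack: [2, 0]
BINARY_OP - → 2 - 0 = 2. Stack: [2]
LOAD_CONST → push 7. Stack: [2, 7]
BINARY_OP - → 2 - 7 = -5. Stack: [-5]
STORE_FAST n → n=-5. Stack: []
LOAD_CONST → push 5. Stack: [5]
LOAD_FAST b → push 19. Stack: [5, 19]
BINARY_OP - → 5 - 19 = -14. Stack: [-14]
STORE_FAST u → u=-14. Stack: []
LOAD_FAST_LOAD_FAST u,n → push -14,-5. Stack: [-14, -5]
BINARY_OP * → -14 * -5 = 70. Stack: [70]
LOAD_FAST_LOAD_FAST a,u → push 14,-14. Stack: [70, 14, -14]
BINARY_OP * → 14 * -14 = -196. Stack: [70, -196]
BINARY_OP * → 70 * -196 = -13720. Stack: [-13720]
STORE_FAST u → u=-13720. Stack: []
LOAD_CONST → push 2. Stack: [2]
LOAD_FAST a → push 14. Stack: [2, 14]
BINARY_OP + → 2 + 14 = 16. Stack: [16]
STORE_FAST w → w=16. Stack: []
LOAD_FAST w → push 16. Stack: [16]
RETURN_VALUE → return 16.

16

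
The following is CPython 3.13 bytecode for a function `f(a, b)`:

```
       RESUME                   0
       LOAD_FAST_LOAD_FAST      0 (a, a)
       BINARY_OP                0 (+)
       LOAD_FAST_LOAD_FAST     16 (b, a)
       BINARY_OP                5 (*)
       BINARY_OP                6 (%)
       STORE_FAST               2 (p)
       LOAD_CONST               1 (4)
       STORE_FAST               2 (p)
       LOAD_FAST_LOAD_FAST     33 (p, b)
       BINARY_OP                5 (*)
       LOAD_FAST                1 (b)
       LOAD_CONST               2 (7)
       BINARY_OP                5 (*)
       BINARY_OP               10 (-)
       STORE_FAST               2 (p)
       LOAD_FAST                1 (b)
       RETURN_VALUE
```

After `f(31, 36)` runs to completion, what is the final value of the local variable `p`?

LOAD_FAST_LOAD_FAST a,a → push 31,31. Stack: [31, 31]
BINARY_OP + → 31 + 31 = 62. Stack: [62]
LOAD_FAST_LOAD_FAST b,a → push 36,31. Stack: [62, 36, 31]
BINARY_OP * → 36 * 31 = 1116. Stack: [62, 1116]
BINARY_OP % → 62 % 1116 = 62. Stack: [62]
STORE_FAST p → p=62. Stack: []
LOAD_CONST → push 4. Stack: [4]
STORE_FAST p → p=4. Stack: []
LOAD_FAST_LOAD_FAST p,b → push 4,36. Stack: [4, 36]
BINARY_OP * → 4 * 36 = 144. Stack: [144]
LOAD_FAST b → push 36. Stack: [144, 36]
LOAD_CONST → push 7. Stack: [144, 36, 7]
BINARY_OP * → 36 * 7 = 252. Stack: [144, 252]
BINARY_OP - → 144 - 252 = -108. Stack: [-108]
STORE_FAST p → p=-108. Stack: []
LOAD_FAST b → push 36. Stack: [36]
RETURN_VALUE → return 36.

-108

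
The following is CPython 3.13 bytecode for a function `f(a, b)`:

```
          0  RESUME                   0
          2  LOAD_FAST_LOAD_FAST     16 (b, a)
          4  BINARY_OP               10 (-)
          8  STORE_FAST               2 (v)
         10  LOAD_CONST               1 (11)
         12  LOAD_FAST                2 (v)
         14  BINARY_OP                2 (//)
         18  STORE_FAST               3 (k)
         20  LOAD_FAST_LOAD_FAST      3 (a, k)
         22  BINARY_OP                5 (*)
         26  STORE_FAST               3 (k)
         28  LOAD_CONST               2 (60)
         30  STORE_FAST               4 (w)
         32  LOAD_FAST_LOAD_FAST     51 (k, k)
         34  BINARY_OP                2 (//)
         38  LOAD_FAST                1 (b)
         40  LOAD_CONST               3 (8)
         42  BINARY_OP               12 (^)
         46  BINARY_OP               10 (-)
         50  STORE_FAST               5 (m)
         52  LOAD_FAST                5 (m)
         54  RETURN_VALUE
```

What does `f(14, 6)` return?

-13

LOAD_FAST_LOAD_FAST b,a → push 6,14. Stack: [6, 14]
BINARY_OP - → 6 - 14 = -8. Stack: [-8]
STORE_FAST v → v=-8. Stack: []
LOAD_CONST → push 11. Stack: [11]
LOAD_FAST v → push -8. Stack: [11, -8]
BINARY_OP // → 11 // -8 = -2. Stack: [-2]
STORE_FAST k → k=-2. Stack: []
LOAD_FAST_LOAD_FAST a,k → push 14,-2. Stack: [14, -2]
BINARY_OP * → 14 * -2 = -28. Stack: [-28]
STORE_FAST k → k=-28. Stack: []
LOAD_CONST → push 60. Stack: [60]
STORE_FAST w → w=60. Stack: []
LOAD_FAST_LOAD_FAST k,k → push -28,-28. Stack: [-28, -28]
BINARY_OP // → -28 // -28 = 1. Stack: [1]
LOAD_FAST b → push 6. Stack: [1, 6]
LOAD_CONST → push 8. Stack: [1, 6, 8]
BINARY_OP ^ → 6 ^ 8 = 14. Stack: [1, 14]
BINARY_OP - → 1 - 14 = -13. Stack: [-13]
STORE_FAST m → m=-13. Stack: []
LOAD_FAST m → push -13. Stack: [-13]
RETURN_VALUE → return -13.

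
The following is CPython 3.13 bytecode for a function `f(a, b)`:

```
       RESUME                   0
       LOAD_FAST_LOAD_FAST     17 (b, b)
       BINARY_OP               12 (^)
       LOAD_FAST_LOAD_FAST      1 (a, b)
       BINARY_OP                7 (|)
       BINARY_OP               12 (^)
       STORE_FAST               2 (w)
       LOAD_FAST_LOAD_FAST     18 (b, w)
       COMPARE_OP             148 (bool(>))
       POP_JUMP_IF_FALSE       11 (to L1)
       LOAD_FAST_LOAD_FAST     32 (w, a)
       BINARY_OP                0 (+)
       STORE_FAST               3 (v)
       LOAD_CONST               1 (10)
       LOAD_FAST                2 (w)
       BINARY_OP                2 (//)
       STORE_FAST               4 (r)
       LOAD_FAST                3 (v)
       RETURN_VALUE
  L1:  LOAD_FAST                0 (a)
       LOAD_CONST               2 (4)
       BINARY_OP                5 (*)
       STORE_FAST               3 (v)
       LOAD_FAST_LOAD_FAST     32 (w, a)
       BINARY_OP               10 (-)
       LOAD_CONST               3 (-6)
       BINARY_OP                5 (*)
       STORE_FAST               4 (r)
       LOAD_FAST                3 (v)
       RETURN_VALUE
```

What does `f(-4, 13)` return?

-7

LOAD_FAST_LOAD_FAST b,b → push 13,13. Stack: [13, 13]
BINARY_OP ^ → 13 ^ 13 = 0. Stack: [0]
LOAD_FAST_LOAD_FAST a,b → push -4,13. Stack: [0, -4, 13]
BINARY_OP | → -4 | 13 = -3. Stack: [0, -3]
BINARY_OP ^ → 0 ^ -3 = -3. Stack: [-3]
STORE_FAST w → w=-3. Stack: []
LOAD_FAST_LOAD_FAST b,w → push 13,-3. Stack: [13, -3]
COMPARE_OP bool(>) → 13 vs -3 = True. Stack: [True]
POP_JUMP_IF_FALSE → pop True; no jump. Stack: []
LOAD_FAST_LOAD_FAST w,a → push -3,-4. Stack: [-3, -4]
BINARY_OP + → -3 + -4 = -7. Stack: [-7]
STORE_FAST v → v=-7. Stack: []
LOAD_CONST → push 10. Stack: [10]
LOAD_FAST w → push -3. Stack: [10, -3]
BINARY_OP // → 10 // -3 = -4. Stack: [-4]
STORE_FAST r → r=-4. Stack: []
LOAD_FAST v → push -7. Stack: [-7]
RETURN_VALUE → return -7.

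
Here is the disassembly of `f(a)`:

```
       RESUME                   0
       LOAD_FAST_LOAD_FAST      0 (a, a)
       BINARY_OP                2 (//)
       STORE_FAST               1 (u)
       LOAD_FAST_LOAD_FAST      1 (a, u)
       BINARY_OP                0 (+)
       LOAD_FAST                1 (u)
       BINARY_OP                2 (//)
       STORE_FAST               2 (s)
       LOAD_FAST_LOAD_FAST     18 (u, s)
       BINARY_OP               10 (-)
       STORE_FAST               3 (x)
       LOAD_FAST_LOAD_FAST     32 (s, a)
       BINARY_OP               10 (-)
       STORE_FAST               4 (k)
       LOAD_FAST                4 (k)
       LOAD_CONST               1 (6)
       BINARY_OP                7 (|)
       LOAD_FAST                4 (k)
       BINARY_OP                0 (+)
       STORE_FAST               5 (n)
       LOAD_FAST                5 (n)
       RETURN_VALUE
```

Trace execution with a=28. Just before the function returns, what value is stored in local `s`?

LOAD_FAST_LOAD_FAST a,a → push 28,28. Stack: [28, 28]
BINARY_OP // → 28 // 28 = 1. Stack: [1]
STORE_FAST u → u=1. Stack: []
LOAD_FAST_LOAD_FAST a,u → push 28,1. Stack: [28, 1]
BINARY_OP + → 28 + 1 = 29. Stack: [29]
LOAD_FAST u → push 1. Stack: [29, 1]
BINARY_OP // → 29 // 1 = 29. Stack: [29]
STORE_FAST s → s=29. Stack: []
LOAD_FAST_LOAD_FAST u,s → push 1,29. Stack: [1, 29]
BINARY_OP - → 1 - 29 = -28. Stack: [-28]
STORE_FAST x → x=-28. Stack: []
LOAD_FAST_LOAD_FAST s,a → push 29,28. Stack: [29, 28]
BINARY_OP - → 29 - 28 = 1. Stack: [1]
STORE_FAST k → k=1. Stack: []
LOAD_FAST k → push 1. Stack: [1]
LOAD_CONST → push 6. Stack: [1, 6]
BINARY_OP | → 1 | 6 = 7. Stack: [7]
LOAD_FAST k → push 1. Stack: [7, 1]
BINARY_OP + → 7 + 1 = 8. Stack: [8]
STORE_FAST n → n=8. Stack: []
LOAD_FAST n → push 8. Stack: [8]
RETURN_VALUE → return 8.

29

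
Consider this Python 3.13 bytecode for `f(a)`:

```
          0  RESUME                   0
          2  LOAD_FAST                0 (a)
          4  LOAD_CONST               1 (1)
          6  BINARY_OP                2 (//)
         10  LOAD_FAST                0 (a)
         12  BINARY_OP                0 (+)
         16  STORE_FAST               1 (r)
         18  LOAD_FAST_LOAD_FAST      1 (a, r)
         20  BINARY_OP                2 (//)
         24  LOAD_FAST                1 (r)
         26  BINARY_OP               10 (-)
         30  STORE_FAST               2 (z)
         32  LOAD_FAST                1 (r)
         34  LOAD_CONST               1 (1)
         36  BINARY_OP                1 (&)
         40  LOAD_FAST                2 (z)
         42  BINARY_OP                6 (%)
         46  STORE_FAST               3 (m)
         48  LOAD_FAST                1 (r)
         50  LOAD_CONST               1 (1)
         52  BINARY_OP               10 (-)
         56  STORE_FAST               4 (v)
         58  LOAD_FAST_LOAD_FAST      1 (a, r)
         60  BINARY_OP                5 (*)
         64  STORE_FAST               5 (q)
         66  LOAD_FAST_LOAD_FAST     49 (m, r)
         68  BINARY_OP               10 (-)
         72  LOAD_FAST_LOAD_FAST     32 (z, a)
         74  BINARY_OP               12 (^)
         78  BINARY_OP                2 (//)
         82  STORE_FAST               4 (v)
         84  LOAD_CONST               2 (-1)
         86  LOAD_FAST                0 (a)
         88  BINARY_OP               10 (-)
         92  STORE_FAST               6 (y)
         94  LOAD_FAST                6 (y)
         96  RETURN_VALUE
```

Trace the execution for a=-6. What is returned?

5

LOAD_FAST a → push -6. Stack: [-6]
LOAD_CONST → push 1. Stack: [-6, 1]
BINARY_OP // → -6 // 1 = -6. Stack: [-6]
LOAD_FAST a → push -6. Stack: [-6, -6]
BINARY_OP + → -6 + -6 = -12. Stack: [-12]
STORE_FAST r → r=-12. Stack: []
LOAD_FAST_LOAD_FAST a,r → push -6,-12. Stack: [-6, -12]
BINARY_OP // → -6 // -12 = 0. Stack: [0]
LOAD_FAST r → push -12. Stack: [0, -12]
BINARY_OP - → 0 - -12 = 12. Stack: [12]
STORE_FAST z → z=12. Stack: []
LOAD_FAST r → push -12. Stack: [-12]
LOAD_CONST → push 1. Stack: [-12, 1]
BINARY_OP & → -12 & 1 = 0. Stack: [0]
LOAD_FAST z → push 12. Stack: [0, 12]
BINARY_OP % → 0 % 12 = 0. Stack: [0]
STORE_FAST m → m=0. Stack: []
LOAD_FAST r → push -12. Stack: [-12]
LOAD_CONST → push 1. Stack: [-12, 1]
BINARY_OP - → -12 - 1 = -13. Stack: [-13]
STORE_FAST v → v=-13. Stack: []
LOAD_FAST_LOAD_FAST a,r → push -6,-12. Stack: [-6, -12]
BINARY_OP * → -6 * -12 = 72. Stack: [72]
STORE_FAST q → q=72. Stack: []
LOAD_FAST_LOAD_FAST m,r → push 0,-12. Stack: [0, -12]
BINARY_OP - → 0 - -12 = 12. Stack: [12]
LOAD_FAST_LOAD_FAST z,a → push 12,-6. Stack: [12, 12, -6]
BINARY_OP ^ → 12 ^ -6 = -10. Stack: [12, -10]
BINARY_OP // → 12 // -10 = -2. Stack: [-2]
STORE_FAST v → v=-2. Stack: []
LOAD_CONST → push -1. Stack: [-1]
LOAD_FAST a → push -6. Stack: [-1, -6]
BINARY_OP - → -1 - -6 = 5. Stack: [5]
STORE_FAST y → y=5. Stack: []
LOAD_FAST y → push 5. Stack: [5]
RETURN_VALUE → return 5.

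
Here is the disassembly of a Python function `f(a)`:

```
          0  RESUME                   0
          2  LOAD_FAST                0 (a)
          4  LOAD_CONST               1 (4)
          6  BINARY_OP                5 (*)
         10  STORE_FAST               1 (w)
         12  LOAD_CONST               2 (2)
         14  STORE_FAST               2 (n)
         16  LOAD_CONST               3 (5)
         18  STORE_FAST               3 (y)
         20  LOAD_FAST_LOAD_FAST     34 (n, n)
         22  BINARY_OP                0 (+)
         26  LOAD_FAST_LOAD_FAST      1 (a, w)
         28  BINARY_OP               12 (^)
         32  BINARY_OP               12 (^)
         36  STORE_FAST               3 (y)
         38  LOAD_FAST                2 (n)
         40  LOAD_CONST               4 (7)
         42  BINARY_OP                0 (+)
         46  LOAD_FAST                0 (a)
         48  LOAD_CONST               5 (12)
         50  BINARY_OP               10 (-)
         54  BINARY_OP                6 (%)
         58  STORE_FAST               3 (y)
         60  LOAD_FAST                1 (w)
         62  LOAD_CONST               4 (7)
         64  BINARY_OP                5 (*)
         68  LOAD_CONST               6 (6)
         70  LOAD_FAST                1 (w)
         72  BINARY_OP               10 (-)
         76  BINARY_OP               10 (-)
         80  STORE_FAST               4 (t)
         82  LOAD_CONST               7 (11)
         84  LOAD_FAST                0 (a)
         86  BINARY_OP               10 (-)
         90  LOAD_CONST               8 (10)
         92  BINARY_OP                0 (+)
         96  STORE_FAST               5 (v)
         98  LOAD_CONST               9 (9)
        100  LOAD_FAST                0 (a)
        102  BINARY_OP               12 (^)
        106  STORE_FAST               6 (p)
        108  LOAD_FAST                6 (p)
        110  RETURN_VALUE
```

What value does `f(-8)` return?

-15

LOAD_FAST a → push -8. Stack: [-8]
LOAD_CONST → push 4. Stack: [-8, 4]
BINARY_OP * → -8 * 4 = -32. Stack: [-32]
STORE_FAST w → w=-32. Stack: []
LOAD_CONST → push 2. Stack: [2]
STORE_FAST n → n=2. Stack: []
LOAD_CONST → push 5. Stack: [5]
STORE_FAST y → y=5. Stack: []
LOAD_FAST_LOAD_FAST n,n → push 2,2. Stack: [2, 2]
BINARY_OP + → 2 + 2 = 4. Stack: [4]
LOAD_FAST_LOAD_FAST a,w → push -8,-32. Stack: [4, -8, -32]
BINARY_OP ^ → -8 ^ -32 = 24. Stack: [4, 24]
BINARY_OP ^ → 4 ^ 24 = 28. Stack: [28]
STORE_FAST y → y=28. Stack: []
LOAD_FAST n → push 2. Stack: [2]
LOAD_CONST → push 7. Stack: [2, 7]
BINARY_OP + → 2 + 7 = 9. Stack: [9]
LOAD_FAST a → push -8. Stack: [9, -8]
LOAD_CONST → push 12. Stack: [9, -8, 12]
BINARY_OP - → -8 - 12 = -20. Stack: [9, -20]
BINARY_OP % → 9 % -20 = -11. Stack: [-11]
STORE_FAST y → y=-11. Stack: []
LOAD_FAST w → push -32. Stack: [-32]
LOAD_CONST → push 7. Stack: [-32, 7]
BINARY_OP * → -32 * 7 = -224. Stack: [-224]
LOAD_CONST → push 6. Stack: [-224, 6]
LOAD_FAST w → push -32. Stack: [-224, 6, -32]
BINARY_OP - → 6 - -32 = 38. Stack: [-224, 38]
BINARY_OP - → -224 - 38 = -262. Stack: [-262]
STORE_FAST t → t=-262. Stack: []
LOAD_CONST → push 11. Stack: [11]
LOAD_FAST a → push -8. Stack: [11, -8]
BINARY_OP - → 11 - -8 = 19. Stack: [19]
LOAD_CONST → push 10. Stack: [19, 10]
BINARY_OP + → 19 + 10 = 29. Stack: [29]
STORE_FAST v → v=29. Stack: []
LOAD_CONST → push 9. Stack: [9]
LOAD_FAST a → push -8. Stack: [9, -8]
BINARY_OP ^ → 9 ^ -8 = -15. Stack: [-15]
STORE_FAST p → p=-15. Stack: []
LOAD_FAST p → push -15. Stack: [-15]
RETURN_VALUE → return -15.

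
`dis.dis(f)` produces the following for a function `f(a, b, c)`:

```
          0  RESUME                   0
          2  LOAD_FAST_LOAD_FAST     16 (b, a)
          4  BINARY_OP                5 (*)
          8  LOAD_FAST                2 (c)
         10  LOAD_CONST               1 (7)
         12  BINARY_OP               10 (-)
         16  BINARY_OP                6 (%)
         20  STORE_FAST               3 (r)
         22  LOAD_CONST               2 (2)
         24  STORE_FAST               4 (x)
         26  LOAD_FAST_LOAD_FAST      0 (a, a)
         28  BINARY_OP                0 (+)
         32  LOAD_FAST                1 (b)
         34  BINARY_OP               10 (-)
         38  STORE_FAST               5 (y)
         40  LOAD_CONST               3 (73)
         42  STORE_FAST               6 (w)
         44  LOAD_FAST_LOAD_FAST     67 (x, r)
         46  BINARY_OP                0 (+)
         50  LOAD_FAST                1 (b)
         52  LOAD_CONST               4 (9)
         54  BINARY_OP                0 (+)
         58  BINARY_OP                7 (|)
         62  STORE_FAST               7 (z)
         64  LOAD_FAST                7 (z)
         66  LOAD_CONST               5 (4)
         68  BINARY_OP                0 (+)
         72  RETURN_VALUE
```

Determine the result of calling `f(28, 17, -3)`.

LOAD_FAST_LOAD_FAST b,a → push 17,28. Stack: [17, 28]
BINARY_OP * → 17 * 28 = 476. Stack: [476]
LOAD_FAST c → push -3. Stack: [476, -3]
LOAD_CONST → push 7. Stack: [476, -3, 7]
BINARY_OP - → -3 - 7 = -10. Stack: [476, -10]
BINARY_OP % → 476 % -10 = -4. Stack: [-4]
STORE_FAST r → r=-4. Stack: []
LOAD_CONST → push 2. Stack: [2]
STORE_FAST x → x=2. Stack: []
LOAD_FAST_LOAD_FAST a,a → push 28,28. Stack: [28, 28]
BINARY_OP + → 28 + 28 = 56. Stack: [56]
LOAD_FAST b → push 17. Stack: [56, 17]
BINARY_OP - → 56 - 17 = 39. Stack: [39]
STORE_FAST y → y=39. Stack: []
LOAD_CONST → push 73. Stack: [73]
STORE_FAST w → w=73. Stack: []
LOAD_FAST_LOAD_FAST x,r → push 2,-4. Stack: [2, -4]
BINARY_OP + → 2 + -4 = -2. Stack: [-2]
LOAD_FAST b → push 17. Stack: [-2, 17]
LOAD_CONST → push 9. Stack: [-2, 17, 9]
BINARY_OP + → 17 + 9 = 26. Stack: [-2, 26]
BINARY_OP | → -2 | 26 = -2. Stack: [-2]
STORE_FAST z → z=-2. Stack: []
LOAD_FAST z → push -2. Stack: [-2]
LOAD_CONST → push 4. Stack: [-2, 4]
BINARY_OP + → -2 + 4 = 2. Stack: [2]
RETURN_VALUE → return 2.

2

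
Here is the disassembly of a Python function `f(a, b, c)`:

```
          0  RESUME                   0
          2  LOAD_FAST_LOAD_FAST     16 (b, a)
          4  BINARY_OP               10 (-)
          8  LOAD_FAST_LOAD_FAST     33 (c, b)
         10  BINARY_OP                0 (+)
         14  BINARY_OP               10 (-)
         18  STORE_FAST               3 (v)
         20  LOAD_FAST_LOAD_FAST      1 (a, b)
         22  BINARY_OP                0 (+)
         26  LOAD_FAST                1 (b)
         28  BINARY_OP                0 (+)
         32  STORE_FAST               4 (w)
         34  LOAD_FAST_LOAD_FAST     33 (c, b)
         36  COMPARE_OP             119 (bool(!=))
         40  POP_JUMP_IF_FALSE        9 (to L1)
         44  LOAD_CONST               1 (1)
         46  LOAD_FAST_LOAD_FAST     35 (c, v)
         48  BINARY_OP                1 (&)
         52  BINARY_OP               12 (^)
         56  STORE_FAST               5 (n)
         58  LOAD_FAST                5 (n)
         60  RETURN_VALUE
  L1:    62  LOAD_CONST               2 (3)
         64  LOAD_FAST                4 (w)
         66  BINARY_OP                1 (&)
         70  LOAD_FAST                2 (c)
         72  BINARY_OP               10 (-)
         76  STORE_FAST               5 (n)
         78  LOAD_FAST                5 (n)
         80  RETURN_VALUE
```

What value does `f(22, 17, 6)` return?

LOAD_FAST_LOAD_FAST b,a → push 17,22. Stack: [17, 22]
BINARY_OP - → 17 - 22 = -5. Stack: [-5]
LOAD_FAST_LOAD_FAST c,b → push 6,17. Stack: [-5, 6, 17]
BINARY_OP + → 6 + 17 = 23. Stack: [-5, 23]
BINARY_OP - → -5 - 23 = -28. Stack: [-28]
STORE_FAST v → v=-28. Stack: []
LOAD_FAST_LOAD_FAST a,b → push 22,17. Stack: [22, 17]
BINARY_OP + → 22 + 17 = 39. Stack: [39]
LOAD_FAST b → push 17. Stack: [39, 17]
BINARY_OP + → 39 + 17 = 56. Stack: [56]
STORE_FAST w → w=56. Stack: []
LOAD_FAST_LOAD_FAST c,b → push 6,17. Stack: [6, 17]
COMPARE_OP bool(!=) → 6 vs 17 = True. Stack: [True]
POP_JUMP_IF_FALSE → pop True; no jump. Stack: []
LOAD_CONST → push 1. Stack: [1]
LOAD_FAST_LOAD_FAST c,v → push 6,-28. Stack: [1, 6, -28]
BINARY_OP & → 6 & -28 = 4. Stack: [1, 4]
BINARY_OP ^ → 1 ^ 4 = 5. Stack: [5]
STORE_FAST n → n=5. Stack: []
LOAD_FAST n → push 5. Stack: [5]
RETURN_VALUE → return 5.

5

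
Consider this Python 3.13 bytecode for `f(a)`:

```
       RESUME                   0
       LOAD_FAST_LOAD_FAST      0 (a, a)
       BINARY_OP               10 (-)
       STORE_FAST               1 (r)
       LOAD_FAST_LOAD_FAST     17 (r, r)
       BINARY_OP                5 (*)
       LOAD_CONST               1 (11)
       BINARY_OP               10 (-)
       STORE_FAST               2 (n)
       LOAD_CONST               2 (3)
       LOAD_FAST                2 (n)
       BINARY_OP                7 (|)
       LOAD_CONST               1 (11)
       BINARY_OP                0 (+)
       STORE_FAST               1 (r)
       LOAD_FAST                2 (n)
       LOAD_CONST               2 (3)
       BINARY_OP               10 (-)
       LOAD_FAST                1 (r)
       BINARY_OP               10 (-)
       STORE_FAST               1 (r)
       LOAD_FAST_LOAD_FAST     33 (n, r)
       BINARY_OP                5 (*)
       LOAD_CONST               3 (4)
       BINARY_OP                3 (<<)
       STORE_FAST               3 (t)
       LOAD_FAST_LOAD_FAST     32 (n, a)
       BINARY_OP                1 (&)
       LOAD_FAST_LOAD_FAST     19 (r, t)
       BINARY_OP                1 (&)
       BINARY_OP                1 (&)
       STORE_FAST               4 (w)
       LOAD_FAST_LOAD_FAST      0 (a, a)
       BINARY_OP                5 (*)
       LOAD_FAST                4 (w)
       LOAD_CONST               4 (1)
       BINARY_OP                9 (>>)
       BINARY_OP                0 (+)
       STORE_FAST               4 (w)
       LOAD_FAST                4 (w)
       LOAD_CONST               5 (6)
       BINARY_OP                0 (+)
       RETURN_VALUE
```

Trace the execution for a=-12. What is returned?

LOAD_FAST_LOAD_FAST a,a → push -12,-12. Stack: [-12, -12]
BINARY_OP - → -12 - -12 = 0. Stack: [0]
STORE_FAST r → r=0. Stack: []
LOAD_FAST_LOAD_FAST r,r → push 0,0. Stack: [0, 0]
BINARY_OP * → 0 * 0 = 0. Stack: [0]
LOAD_CONST → push 11. Stack: [0, 11]
BINARY_OP - → 0 - 11 = -11. Stack: [-11]
STORE_FAST n → n=-11. Stack: []
LOAD_CONST → push 3. Stack: [3]
LOAD_FAST n → push -11. Stack: [3, -11]
BINARY_OP | → 3 | -11 = -9. Stack: [-9]
LOAD_CONST → push 11. Stack: [-9, 11]
BINARY_OP + → -9 + 11 = 2. Stack: [2]
STORE_FAST r → r=2. Stack: []
LOAD_FAST n → push -11. Stack: [-11]
LOAD_CONST → push 3. Stack: [-11, 3]
BINARY_OP - → -11 - 3 = -14. Stack: [-14]
LOAD_FAST r → push 2. Stack: [-14, 2]
BINARY_OP - → -14 - 2 = -16. Stack: [-16]
STORE_FAST r → r=-16. Stack: []
LOAD_FAST_LOAD_FAST n,r → push -11,-16. Stack: [-11, -16]
BINARY_OP * → -11 * -16 = 176. Stack: [176]
LOAD_CONST → push 4. Stack: [176, 4]
BINARY_OP << → 176 << 4 = 2816. Stack: [2816]
STORE_FAST t → t=2816. Stack: []
LOAD_FAST_LOAD_FAST n,a → push -11,-12. Stack: [-11, -12]
BINARY_OP & → -11 & -12 = -12. Stack: [-12]
LOAD_FAST_LOAD_FAST r,t → push -16,2816. Stack: [-12, -16, 2816]
BINARY_OP & → -16 & 2816 = 2816. Stack: [-12, 2816]
BINARY_OP & → -12 & 2816 = 2816. Stack: [2816]
STORE_FAST w → w=2816. Stack: []
LOAD_FAST_LOAD_FAST a,a → push -12,-12. Stack: [-12, -12]
BINARY_OP * → -12 * -12 = 144. Stack: [144]
LOAD_FAST w → push 2816. Stack: [144, 2816]
LOAD_CONST → push 1. Stack: [144, 2816, 1]
BINARY_OP >> → 2816 >> 1 = 1408. Stack: [144, 1408]
BINARY_OP + → 144 + 1408 = 1552. Stack: [1552]
STORE_FAST w → w=1552. Stack: []
LOAD_FAST w → push 1552. Stack: [1552]
LOAD_CONST → push 6. Stack: [1552, 6]
BINARY_OP + → 1552 + 6 = 1558. Stack: [1558]
RETURN_VALUE → return 1558.

1558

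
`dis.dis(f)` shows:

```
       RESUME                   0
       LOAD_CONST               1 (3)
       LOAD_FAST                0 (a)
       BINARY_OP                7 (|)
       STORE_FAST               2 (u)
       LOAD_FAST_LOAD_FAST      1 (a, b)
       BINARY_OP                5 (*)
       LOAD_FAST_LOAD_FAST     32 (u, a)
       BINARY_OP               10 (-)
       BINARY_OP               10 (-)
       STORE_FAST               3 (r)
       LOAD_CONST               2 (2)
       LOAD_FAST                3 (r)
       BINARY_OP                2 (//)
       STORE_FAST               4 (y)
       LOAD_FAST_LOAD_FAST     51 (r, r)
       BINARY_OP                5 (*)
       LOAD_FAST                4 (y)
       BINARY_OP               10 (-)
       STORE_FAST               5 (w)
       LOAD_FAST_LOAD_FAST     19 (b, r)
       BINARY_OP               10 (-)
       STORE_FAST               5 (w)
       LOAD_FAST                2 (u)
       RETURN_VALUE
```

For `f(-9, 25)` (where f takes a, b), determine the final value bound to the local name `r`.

-225

LOAD_CONST → push 3. Stack: [3]
LOAD_FAST a → push -9. Stack: [3, -9]
BINARY_OP | → 3 | -9 = -9. Stack: [-9]
STORE_FAST u → u=-9. Stack: []
LOAD_FAST_LOAD_FAST a,b → push -9,25. Stack: [-9, 25]
BINARY_OP * → -9 * 25 = -225. Stack: [-225]
LOAD_FAST_LOAD_FAST u,a → push -9,-9. Stack: [-225, -9, -9]
BINARY_OP - → -9 - -9 = 0. Stack: [-225, 0]
BINARY_OP - → -225 - 0 = -225. Stack: [-225]
STORE_FAST r → r=-225. Stack: []
LOAD_CONST → push 2. Stack: [2]
LOAD_FAST r → push -225. Stack: [2, -225]
BINARY_OP // → 2 // -225 = -1. Stack: [-1]
STORE_FAST y → y=-1. Stack: []
LOAD_FAST_LOAD_FAST r,r → push -225,-225. Stack: [-225, -225]
BINARY_OP * → -225 * -225 = 50625. Stack: [50625]
LOAD_FAST y → push -1. Stack: [50625, -1]
BINARY_OP - → 50625 - -1 = 50626. Stack: [50626]
STORE_FAST w → w=50626. Stack: []
LOAD_FAST_LOAD_FAST b,r → push 25,-225. Stack: [25, -225]
BINARY_OP - → 25 - -225 = 250. Stack: [250]
STORE_FAST w → w=250. Stack: []
LOAD_FAST u → push -9. Stack: [-9]
RETURN_VALUE → return -9.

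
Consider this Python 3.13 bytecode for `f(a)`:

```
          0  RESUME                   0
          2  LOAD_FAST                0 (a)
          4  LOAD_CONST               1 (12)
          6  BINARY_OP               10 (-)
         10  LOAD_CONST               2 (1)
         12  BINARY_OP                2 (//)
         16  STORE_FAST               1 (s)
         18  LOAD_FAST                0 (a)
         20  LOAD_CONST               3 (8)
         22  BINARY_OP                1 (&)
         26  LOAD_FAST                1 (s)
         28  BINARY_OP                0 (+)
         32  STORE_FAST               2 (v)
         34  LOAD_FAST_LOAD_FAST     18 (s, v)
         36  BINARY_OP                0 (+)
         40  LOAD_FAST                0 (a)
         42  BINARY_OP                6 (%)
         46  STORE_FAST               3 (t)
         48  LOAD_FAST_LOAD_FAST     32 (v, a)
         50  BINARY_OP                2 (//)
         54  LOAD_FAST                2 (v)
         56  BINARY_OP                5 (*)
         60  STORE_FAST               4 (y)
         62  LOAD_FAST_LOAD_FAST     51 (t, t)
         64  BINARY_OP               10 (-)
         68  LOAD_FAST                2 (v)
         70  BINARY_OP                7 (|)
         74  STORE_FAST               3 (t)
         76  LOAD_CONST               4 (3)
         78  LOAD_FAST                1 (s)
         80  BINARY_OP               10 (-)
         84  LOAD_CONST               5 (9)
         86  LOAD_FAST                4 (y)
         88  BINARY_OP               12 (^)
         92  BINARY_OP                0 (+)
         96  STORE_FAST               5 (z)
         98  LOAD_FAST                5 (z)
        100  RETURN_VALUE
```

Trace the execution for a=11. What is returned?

13

LOAD_FAST a → push 11. Stack: [11]
LOAD_CONST → push 12. Stack: [11, 12]
BINARY_OP - → 11 - 12 = -1. Stack: [-1]
LOAD_CONST → push 1. Stack: [-1, 1]
BINARY_OP // → -1 // 1 = -1. Stack: [-1]
STORE_FAST s → s=-1. Stack: []
LOAD_FAST a → push 11. Stack: [11]
LOAD_CONST → push 8. Stack: [11, 8]
BINARY_OP & → 11 & 8 = 8. Stack: [8]
LOAD_FAST s → push -1. Stack: [8, -1]
BINARY_OP + → 8 + -1 = 7. Stack: [7]
STORE_FAST v → v=7. Stack: []
LOAD_FAST_LOAD_FAST s,v → push -1,7. Stack: [-1, 7]
BINARY_OP + → -1 + 7 = 6. Stack: [6]
LOAD_FAST a → push 11. Stack: [6, 11]
BINARY_OP % → 6 % 11 = 6. Stack: [6]
STORE_FAST t → t=6. Stack: []
LOAD_FAST_LOAD_FAST v,a → push 7,11. Stack: [7, 11]
BINARY_OP // → 7 // 11 = 0. Stack: [0]
LOAD_FAST v → push 7. Stack: [0, 7]
BINARY_OP * → 0 * 7 = 0. Stack: [0]
STORE_FAST y → y=0. Stack: []
LOAD_FAST_LOAD_FAST t,t → push 6,6. Stack: [6, 6]
BINARY_OP - → 6 - 6 = 0. Stack: [0]
LOAD_FAST v → push 7. Stack: [0, 7]
BINARY_OP | → 0 | 7 = 7. Stack: [7]
STORE_FAST t → t=7. Stack: []
LOAD_CONST → push 3. Stack: [3]
LOAD_FAST s → push -1. Stack: [3, -1]
BINARY_OP - → 3 - -1 = 4. Stack: [4]
LOAD_CONST → push 9. Stack: [4, 9]
LOAD_FAST y → push 0. Stack: [4, 9, 0]
BINARY_OP ^ → 9 ^ 0 = 9. Stack: [4, 9]
BINARY_OP + → 4 + 9 = 13. Stack: [13]
STORE_FAST z → z=13. Stack: []
LOAD_FAST z → push 13. Stack: [13]
RETURN_VALUE → return 13.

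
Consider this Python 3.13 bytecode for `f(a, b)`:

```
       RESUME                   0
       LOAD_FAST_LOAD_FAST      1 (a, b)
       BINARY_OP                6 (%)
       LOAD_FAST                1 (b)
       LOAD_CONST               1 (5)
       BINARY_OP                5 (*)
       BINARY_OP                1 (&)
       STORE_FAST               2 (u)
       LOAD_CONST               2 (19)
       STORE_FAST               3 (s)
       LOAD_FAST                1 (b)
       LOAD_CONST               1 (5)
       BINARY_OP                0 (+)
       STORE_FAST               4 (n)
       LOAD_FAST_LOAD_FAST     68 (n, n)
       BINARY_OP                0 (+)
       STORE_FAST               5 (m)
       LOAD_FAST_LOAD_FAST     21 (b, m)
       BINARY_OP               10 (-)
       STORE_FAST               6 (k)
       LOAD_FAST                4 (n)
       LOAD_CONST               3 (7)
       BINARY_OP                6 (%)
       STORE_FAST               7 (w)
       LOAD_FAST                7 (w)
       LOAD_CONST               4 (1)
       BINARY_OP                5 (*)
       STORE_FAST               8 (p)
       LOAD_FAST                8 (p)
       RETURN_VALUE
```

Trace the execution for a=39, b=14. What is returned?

5

LOAD_FAST_LOAD_FAST a,b → push 39,14. Stack: [39, 14]
BINARY_OP % → 39 % 14 = 11. Stack: [11]
LOAD_FAST b → push 14. Stack: [11, 14]
LOAD_CONST → push 5. Stack: [11, 14, 5]
BINARY_OP * → 14 * 5 = 70. Stack: [11, 70]
BINARY_OP & → 11 & 70 = 2. Stack: [2]
STORE_FAST u → u=2. Stack: []
LOAD_CONST → push 19. Stack: [19]
STORE_FAST s → s=19. Stack: []
LOAD_FAST b → push 14. Stack: [14]
LOAD_CONST → push 5. Stack: [14, 5]
BINARY_OP + → 14 + 5 = 19. Stack: [19]
STORE_FAST n → n=19. Stack: []
LOAD_FAST_LOAD_FAST n,n → push 19,19. Stack: [19, 19]
BINARY_OP + → 19 + 19 = 38. Stack: [38]
STORE_FAST m → m=38. Stack: []
LOAD_FAST_LOAD_FAST b,m → push 14,38. Stack: [14, 38]
BINARY_OP - → 14 - 38 = -24. Stack: [-24]
STORE_FAST k → k=-24. Stack: []
LOAD_FAST n → push 19. Stack: [19]
LOAD_CONST → push 7. Stack: [19, 7]
BINARY_OP % → 19 % 7 = 5. Stack: [5]
STORE_FAST w → w=5. Stack: []
LOAD_FAST w → push 5. Stack: [5]
LOAD_CONST → push 1. Stack: [5, 1]
BINARY_OP * → 5 * 1 = 5. Stack: [5]
STORE_FAST p → p=5. Stack: []
LOAD_FAST p → push 5. Stack: [5]
RETURN_VALUE → return 5.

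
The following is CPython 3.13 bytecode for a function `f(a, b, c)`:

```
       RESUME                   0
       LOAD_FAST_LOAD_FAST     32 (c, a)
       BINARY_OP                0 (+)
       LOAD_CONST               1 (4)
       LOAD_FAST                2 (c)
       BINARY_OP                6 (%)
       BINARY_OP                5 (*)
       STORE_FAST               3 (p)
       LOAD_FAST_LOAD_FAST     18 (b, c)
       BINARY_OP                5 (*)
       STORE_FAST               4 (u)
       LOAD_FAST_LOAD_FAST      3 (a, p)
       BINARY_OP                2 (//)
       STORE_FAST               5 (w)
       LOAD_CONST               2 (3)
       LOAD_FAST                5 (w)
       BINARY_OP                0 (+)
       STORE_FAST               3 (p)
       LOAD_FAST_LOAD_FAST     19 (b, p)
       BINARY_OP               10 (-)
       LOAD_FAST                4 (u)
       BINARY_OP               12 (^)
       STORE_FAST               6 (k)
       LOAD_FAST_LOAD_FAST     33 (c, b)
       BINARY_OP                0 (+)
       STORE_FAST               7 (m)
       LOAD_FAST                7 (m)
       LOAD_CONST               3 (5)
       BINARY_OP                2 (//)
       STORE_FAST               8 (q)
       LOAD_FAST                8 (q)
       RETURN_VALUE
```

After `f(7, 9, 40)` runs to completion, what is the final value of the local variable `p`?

3

LOAD_FAST_LOAD_FAST c,a → push 40,7. Stack: [40, 7]
BINARY_OP + → 40 + 7 = 47. Stack: [47]
LOAD_CONST → push 4. Stack: [47, 4]
LOAD_FAST c → push 40. Stack: [47, 4, 40]
BINARY_OP % → 4 % 40 = 4. Stack: [47, 4]
BINARY_OP * → 47 * 4 = 188. Stack: [188]
STORE_FAST p → p=188. Stack: []
LOAD_FAST_LOAD_FAST b,c → push 9,40. Stack: [9, 40]
BINARY_OP * → 9 * 40 = 360. Stack: [360]
STORE_FAST u → u=360. Stack: []
LOAD_FAST_LOAD_FAST a,p → push 7,188. Stack: [7, 188]
BINARY_OP // → 7 // 188 = 0. Stack: [0]
STORE_FAST w → w=0. Stack: []
LOAD_CONST → push 3. Stack: [3]
LOAD_FAST w → push 0. Stack: [3, 0]
BINARY_OP + → 3 + 0 = 3. Stack: [3]
STORE_FAST p → p=3. Stack: []
LOAD_FAST_LOAD_FAST b,p → push 9,3. Stack: [9, 3]
BINARY_OP - → 9 - 3 = 6. Stack: [6]
LOAD_FAST u → push 360. Stack: [6, 360]
BINARY_OP ^ → 6 ^ 360 = 366. Stack: [366]
STORE_FAST k → k=366. Stack: []
LOAD_FAST_LOAD_FAST c,b → push 40,9. Stack: [40, 9]
BINARY_OP + → 40 + 9 = 49. Stack: [49]
STORE_FAST m → m=49. Stack: []
LOAD_FAST m → push 49. Stack: [49]
LOAD_CONST → push 5. Stack: [49, 5]
BINARY_OP // → 49 // 5 = 9. Stack: [9]
STORE_FAST q → q=9. Stack: []
LOAD_FAST q → push 9. Stack: [9]
RETURN_VALUE → return 9.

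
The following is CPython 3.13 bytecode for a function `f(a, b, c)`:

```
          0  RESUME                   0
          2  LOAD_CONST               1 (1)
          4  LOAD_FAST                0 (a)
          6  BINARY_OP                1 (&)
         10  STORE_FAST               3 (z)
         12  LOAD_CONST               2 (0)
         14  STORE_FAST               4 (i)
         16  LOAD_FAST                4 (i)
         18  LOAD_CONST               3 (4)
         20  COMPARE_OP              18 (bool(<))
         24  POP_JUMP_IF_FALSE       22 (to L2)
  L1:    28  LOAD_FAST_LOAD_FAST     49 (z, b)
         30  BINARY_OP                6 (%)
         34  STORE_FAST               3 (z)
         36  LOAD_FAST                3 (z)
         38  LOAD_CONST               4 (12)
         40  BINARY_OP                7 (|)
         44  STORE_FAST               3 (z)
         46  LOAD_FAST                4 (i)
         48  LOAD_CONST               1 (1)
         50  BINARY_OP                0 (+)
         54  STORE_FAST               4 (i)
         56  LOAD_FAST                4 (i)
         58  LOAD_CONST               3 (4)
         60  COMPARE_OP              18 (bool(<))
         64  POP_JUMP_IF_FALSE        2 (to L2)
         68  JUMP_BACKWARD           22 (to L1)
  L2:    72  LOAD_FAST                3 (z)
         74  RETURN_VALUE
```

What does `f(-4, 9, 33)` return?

13

LOAD_CONST → push 1
LOAD_FAST a → push -4
BINARY_OP & → 1 & -4 = 0
STORE_FAST z → z=0
LOAD_CONST → push 0
STORE_FAST i → i=0
LOAD_FAST i → push 0
LOAD_CONST → push 4
COMPARE_OP bool(<) → 0 vs 4 = True
POP_JUMP_IF_FALSE → pop True; no jump
LOAD_FAST_LOAD_FAST z,b → push 0,9
BINARY_OP % → 0 % 9 = 0
STORE_FAST z → z=0
LOAD_FAST z → push 0
LOAD_CONST → push 12
BINARY_OP | → 0 | 12 = 12
STORE_FAST z → z=12
LOAD_FAST i → push 0
LOAD_CONST → push 1
BINARY_OP + → 0 + 1 = 1
STORE_FAST i → i=1
LOAD_FAST i → push 1
LOAD_CONST → push 4
COMPARE_OP bool(<) → 1 vs 4 = True
POP_JUMP_IF_FALSE → pop True; no jump
LOAD_FAST_LOAD_FAST z,b → push 12,9
BINARY_OP % → 12 % 9 = 3
STORE_FAST z → z=3
LOAD_FAST z → push 3
LOAD_CONST → push 12
BINARY_OP | → 3 | 12 = 15
STORE_FAST z → z=15
LOAD_FAST i → push 1
LOAD_CONST → push 1
BINARY_OP + → 1 + 1 = 2
STORE_FAST i → i=2
LOAD_FAST i → push 2
LOAD_CONST → push 4
COMPARE_OP bool(<) → 2 vs 4 = True
POP_JUMP_IF_FALSE → pop True; no jump
LOAD_FAST_LOAD_FAST z,b → push 15,9
BINARY_OP % → 15 % 9 = 6
STORE_FAST z → z=6
LOAD_FAST z → push 6
LOAD_CONST → push 12
BINARY_OP | → 6 | 12 = 14
STORE_FAST z → z=14
LOAD_FAST i → push 2
LOAD_CONST → push 1
BINARY_OP + → 2 + 1 = 3
STORE_FAST i → i=3
LOAD_FAST i → push 3
LOAD_CONST → push 4
COMPARE_OP bool(<) → 3 vs 4 = True
POP_JUMP_IF_FALSE → pop True; no jump
LOAD_FAST_LOAD_FAST z,b → push 14,9
BINARY_OP % → 14 % 9 = 5
STORE_FAST z → z=5
LOAD_FAST z → push 5
LOAD_CONST → push 12
BINARY_OP | → 5 | 12 = 13
STORE_FAST z → z=13
LOAD_FAST i → push 3
LOAD_CONST → push 1
BINARY_OP + → 3 + 1 = 4
STORE_FAST i → i=4
LOAD_FAST i → push 4
LOAD_CONST → push 4
COMPARE_OP bool(<) → 4 vs 4 = False
POP_JUMP_IF_FALSE → pop False; jump
LOAD_FAST z → push 13
RETURN_VALUE → return 13.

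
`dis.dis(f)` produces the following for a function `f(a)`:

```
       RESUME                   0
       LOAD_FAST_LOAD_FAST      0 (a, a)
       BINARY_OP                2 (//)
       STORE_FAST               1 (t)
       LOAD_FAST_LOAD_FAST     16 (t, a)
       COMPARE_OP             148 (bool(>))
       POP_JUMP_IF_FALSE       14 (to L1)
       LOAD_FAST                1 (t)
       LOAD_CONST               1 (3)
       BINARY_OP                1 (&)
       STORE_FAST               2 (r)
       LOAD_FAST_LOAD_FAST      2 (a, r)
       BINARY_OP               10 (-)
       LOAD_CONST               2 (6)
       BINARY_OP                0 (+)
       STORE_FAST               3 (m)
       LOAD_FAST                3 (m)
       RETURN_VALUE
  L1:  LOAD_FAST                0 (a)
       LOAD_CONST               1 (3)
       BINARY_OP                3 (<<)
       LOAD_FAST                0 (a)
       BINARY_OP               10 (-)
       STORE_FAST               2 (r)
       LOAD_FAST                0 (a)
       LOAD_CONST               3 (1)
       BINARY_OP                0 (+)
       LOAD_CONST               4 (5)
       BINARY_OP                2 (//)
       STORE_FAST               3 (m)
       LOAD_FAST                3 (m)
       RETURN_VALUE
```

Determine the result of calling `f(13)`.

2

LOAD_FAST_LOAD_FAST a,a → push 13,13. Stack: [13, 13]
BINARY_OP // → 13 // 13 = 1. Stack: [1]
STORE_FAST t → t=1. Stack: []
LOAD_FAST_LOAD_FAST t,a → push 1,13. Stack: [1, 13]
COMPARE_OP bool(>) → 1 vs 13 = False. Stack: [False]
POP_JUMP_IF_FALSE → pop False; jump. Stack: []
LOAD_FAST a → push 13. Stack: [13]
LOAD_CONST → push 3. Stack: [13, 3]
BINARY_OP << → 13 << 3 = 104. Stack: [104]
LOAD_FAST a → push 13. Stack: [104, 13]
BINARY_OP - → 104 - 13 = 91. Stack: [91]
STORE_FAST r → r=91. Stack: []
LOAD_FAST a → push 13. Stack: [13]
LOAD_CONST → push 1. Stack: [13, 1]
BINARY_OP + → 13 + 1 = 14. Stack: [14]
LOAD_CONST → push 5. Stack: [14, 5]
BINARY_OP // → 14 // 5 = 2. Stack: [2]
STORE_FAST m → m=2. Stack: []
LOAD_FAST m → push 2. Stack: [2]
RETURN_VALUE → return 2.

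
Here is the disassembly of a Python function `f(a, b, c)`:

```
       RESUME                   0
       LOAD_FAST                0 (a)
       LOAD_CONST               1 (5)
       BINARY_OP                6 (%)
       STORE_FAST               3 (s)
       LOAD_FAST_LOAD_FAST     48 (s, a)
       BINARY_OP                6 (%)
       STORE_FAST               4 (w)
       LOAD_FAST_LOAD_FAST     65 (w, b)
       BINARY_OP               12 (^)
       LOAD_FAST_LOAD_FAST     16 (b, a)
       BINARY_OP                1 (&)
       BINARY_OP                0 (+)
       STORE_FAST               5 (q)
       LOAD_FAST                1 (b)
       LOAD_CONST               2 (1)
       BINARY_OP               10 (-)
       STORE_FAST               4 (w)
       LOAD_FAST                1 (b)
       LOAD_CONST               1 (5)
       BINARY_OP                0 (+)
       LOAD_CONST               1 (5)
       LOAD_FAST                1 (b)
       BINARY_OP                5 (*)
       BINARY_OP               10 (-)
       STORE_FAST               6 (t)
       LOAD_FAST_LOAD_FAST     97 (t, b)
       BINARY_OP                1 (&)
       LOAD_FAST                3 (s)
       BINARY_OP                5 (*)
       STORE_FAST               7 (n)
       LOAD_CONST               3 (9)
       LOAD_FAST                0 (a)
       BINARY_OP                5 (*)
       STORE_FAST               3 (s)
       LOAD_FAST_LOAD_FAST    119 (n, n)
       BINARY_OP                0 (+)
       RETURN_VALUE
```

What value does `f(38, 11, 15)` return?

54

LOAD_FAST a → push 38. Stack: [38]
LOAD_CONST → push 5. Stack: [38, 5]
BINARY_OP % → 38 % 5 = 3. Stack: [3]
STORE_FAST s → s=3. Stack: []
LOAD_FAST_LOAD_FAST s,a → push 3,38. Stack: [3, 38]
BINARY_OP % → 3 % 38 = 3. Stack: [3]
STORE_FAST w → w=3. Stack: []
LOAD_FAST_LOAD_FAST w,b → push 3,11. Stack: [3, 11]
BINARY_OP ^ → 3 ^ 11 = 8. Stack: [8]
LOAD_FAST_LOAD_FAST b,a → push 11,38. Stack: [8, 11, 38]
BINARY_OP & → 11 & 38 = 2. Stack: [8, 2]
BINARY_OP + → 8 + 2 = 10. Stack: [10]
STORE_FAST q → q=10. Stack: []
LOAD_FAST b → push 11. Stack: [11]
LOAD_CONST → push 1. Stack: [11, 1]
BINARY_OP - → 11 - 1 = 10. Stack: [10]
STORE_FAST w → w=10. Stack: []
LOAD_FAST b → push 11. Stack: [11]
LOAD_CONST → push 5. Stack: [11, 5]
BINARY_OP + → 11 + 5 = 16. Stack: [16]
LOAD_CONST → push 5. Stack: [16, 5]
LOAD_FAST b → push 11. Stack: [16, 5, 11]
BINARY_OP * → 5 * 11 = 55. Stack: [16, 55]
BINARY_OP - → 16 - 55 = -39. Stack: [-39]
STORE_FAST t → t=-39. Stack: []
LOAD_FAST_LOAD_FAST t,b → push -39,11. Stack: [-39, 11]
BINARY_OP & → -39 & 11 = 9. Stack: [9]
LOAD_FAST s → push 3. Stack: [9, 3]
BINARY_OP * → 9 * 3 = 27. Stack: [27]
STORE_FAST n → n=27. Stack: []
LOAD_CONST → push 9. Stack: [9]
LOAD_FAST a → push 38. Stack: [9, 38]
BINARY_OP * → 9 * 38 = 342. Stack: [342]
STORE_FAST s → s=342. Stack: []
LOAD_FAST_LOAD_FAST n,n → push 27,27. Stack: [27, 27]
BINARY_OP + → 27 + 27 = 54. Stack: [54]
RETURN_VALUE → return 54.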